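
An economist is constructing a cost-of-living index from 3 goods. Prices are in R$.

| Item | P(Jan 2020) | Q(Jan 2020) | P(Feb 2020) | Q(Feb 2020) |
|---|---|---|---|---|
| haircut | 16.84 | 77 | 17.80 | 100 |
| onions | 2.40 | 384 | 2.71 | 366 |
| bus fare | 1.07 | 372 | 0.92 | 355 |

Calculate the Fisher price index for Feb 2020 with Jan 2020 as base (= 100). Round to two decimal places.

105.28

Laspeyres component (base-period weights):
ΣP(Feb 2020)Q(Jan 2020) = 17.80×77 + 2.71×384 + 0.92×372 = 1370.6 + 1040.64 + 342.24 = 2753.48
ΣP(Jan 2020)Q(Jan 2020) = 16.84×77 + 2.40×384 + 1.07×372 = 1296.68 + 921.6 + 398.04 = 2616.32
L = 2753.48 / 2616.32 × 100 = 105.2425
Paasche component (current-period weights):
ΣP(Feb 2020)Q(Feb 2020) = 17.80×100 + 2.71×366 + 0.92×355 = 1780 + 991.86 + 326.6 = 3098.46
ΣP(Jan 2020)Q(Feb 2020) = 16.84×100 + 2.40×366 + 1.07×355 = 1684 + 878.4 + 379.85 = 2942.25
P = 3098.46 / 2942.25 × 100 = 105.3092
Fisher = √(L × P) = √(105.2425 × 105.3092) = 105.2758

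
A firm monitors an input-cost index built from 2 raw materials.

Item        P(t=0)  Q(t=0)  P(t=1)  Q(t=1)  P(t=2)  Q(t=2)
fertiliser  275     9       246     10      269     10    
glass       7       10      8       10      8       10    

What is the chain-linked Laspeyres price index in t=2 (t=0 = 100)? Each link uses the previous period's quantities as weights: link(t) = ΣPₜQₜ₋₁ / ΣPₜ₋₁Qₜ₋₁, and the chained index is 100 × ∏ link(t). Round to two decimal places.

Link t=0→t=1:
ΣP(t=1)Q(t=0) = 246×9 + 8×10 = 2214 + 80 = 2294
ΣP(t=0)Q(t=0) = 275×9 + 7×10 = 2475 + 70 = 2545
link = 2294/2545 = 0.901375
Link t=1→t=2:
ΣP(t=2)Q(t=1) = 269×10 + 8×10 = 2690 + 80 = 2770
ΣP(t=1)Q(t=1) = 246×10 + 8×10 = 2460 + 80 = 2540
link = 2770/2540 = 1.090551
Chained index = 100 × 0.901375 × 1.090551 = 98.2996

98.30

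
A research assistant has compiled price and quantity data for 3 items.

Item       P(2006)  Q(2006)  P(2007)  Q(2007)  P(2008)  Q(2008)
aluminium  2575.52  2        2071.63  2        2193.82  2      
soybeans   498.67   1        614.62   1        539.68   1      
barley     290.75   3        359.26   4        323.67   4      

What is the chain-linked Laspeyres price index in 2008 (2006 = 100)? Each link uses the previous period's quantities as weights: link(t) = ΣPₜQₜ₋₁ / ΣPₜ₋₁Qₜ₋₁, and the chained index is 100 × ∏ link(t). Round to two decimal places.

Link 2006→2007:
ΣP(2007)Q(2006) = 2071.63×2 + 614.62×1 + 359.26×3 = 4143.26 + 614.62 + 1077.78 = 5835.66
ΣP(2006)Q(2006) = 2575.52×2 + 498.67×1 + 290.75×3 = 5151.04 + 498.67 + 872.25 = 6521.96
link = 5835.66/6521.96 = 0.894771
Link 2007→2008:
ΣP(2008)Q(2007) = 2193.82×2 + 539.68×1 + 323.67×4 = 4387.64 + 539.68 + 1294.68 = 6222
ΣP(2007)Q(2007) = 2071.63×2 + 614.62×1 + 359.26×4 = 4143.26 + 614.62 + 1437.04 = 6194.92
link = 6222/6194.92 = 1.004371
Chained index = 100 × 0.894771 × 1.004371 = 89.8682

89.87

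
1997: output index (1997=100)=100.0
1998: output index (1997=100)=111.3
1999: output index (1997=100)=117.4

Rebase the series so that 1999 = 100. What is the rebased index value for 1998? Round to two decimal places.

Rebased(1998) = 111.3 / 117.4 × 100 = 94.8041

94.80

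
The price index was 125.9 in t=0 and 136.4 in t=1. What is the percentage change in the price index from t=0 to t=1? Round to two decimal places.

8.34%

Change = (136.4 − 125.9) / 125.9 × 100
       = 10.5 / 125.9 × 100 = 8.3400%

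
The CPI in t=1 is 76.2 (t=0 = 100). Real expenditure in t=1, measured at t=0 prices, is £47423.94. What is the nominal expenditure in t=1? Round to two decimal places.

Nominal = Real × (Index/100) = 47423.94 × (76.2/100)
        = 47423.94 × 0.762 = 36137.0423

36137.04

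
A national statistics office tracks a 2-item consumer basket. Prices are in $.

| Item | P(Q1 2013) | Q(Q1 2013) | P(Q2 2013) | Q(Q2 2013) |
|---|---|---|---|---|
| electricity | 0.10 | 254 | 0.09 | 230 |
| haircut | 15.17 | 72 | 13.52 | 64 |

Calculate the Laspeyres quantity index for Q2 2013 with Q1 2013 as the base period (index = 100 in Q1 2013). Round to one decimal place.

Laspeyres quantity index uses base-period prices as weights.
ΣP(Q1 2013)·Q(Q2 2013) = 0.10×230 + 15.17×64 = 23 + 970.88 = 993.88
ΣP(Q1 2013)·Q(Q1 2013) = 0.10×254 + 15.17×72 = 25.4 + 1092.24 = 1117.64
Index = 993.88 / 1117.64 × 100 = 88.9267

88.9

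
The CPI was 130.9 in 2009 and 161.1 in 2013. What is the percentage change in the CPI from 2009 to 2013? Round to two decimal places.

23.07%

Change = (161.1 − 130.9) / 130.9 × 100
       = 30.2 / 130.9 × 100 = 23.0710%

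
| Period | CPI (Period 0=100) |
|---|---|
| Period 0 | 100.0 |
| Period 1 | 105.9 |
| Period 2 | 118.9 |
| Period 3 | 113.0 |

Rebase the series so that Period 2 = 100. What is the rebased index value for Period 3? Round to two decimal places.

95.04

Rebased(Period 3) = 113.0 / 118.9 × 100 = 95.0378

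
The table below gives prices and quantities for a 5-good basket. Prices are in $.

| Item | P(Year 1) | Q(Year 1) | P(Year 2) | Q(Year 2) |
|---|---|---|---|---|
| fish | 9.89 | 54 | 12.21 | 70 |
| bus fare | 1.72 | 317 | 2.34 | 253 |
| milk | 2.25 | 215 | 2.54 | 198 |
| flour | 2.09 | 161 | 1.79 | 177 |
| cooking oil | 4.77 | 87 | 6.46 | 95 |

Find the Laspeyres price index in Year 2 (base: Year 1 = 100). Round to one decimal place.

Laspeyres price index uses base-period quantities as weights.
ΣP(Year 2)·Q(Year 1) = 12.21×54 + 2.34×317 + 2.54×215 + 1.79×161 + 6.46×87 = 659.34 + 741.78 + 546.1 + 288.19 + 562.02 = 2797.43
ΣP(Year 1)·Q(Year 1) = 9.89×54 + 1.72×317 + 2.25×215 + 2.09×161 + 4.77×87 = 534.06 + 545.24 + 483.75 + 336.49 + 414.99 = 2314.53
Index = 2797.43 / 2314.53 × 100 = 120.8638

120.9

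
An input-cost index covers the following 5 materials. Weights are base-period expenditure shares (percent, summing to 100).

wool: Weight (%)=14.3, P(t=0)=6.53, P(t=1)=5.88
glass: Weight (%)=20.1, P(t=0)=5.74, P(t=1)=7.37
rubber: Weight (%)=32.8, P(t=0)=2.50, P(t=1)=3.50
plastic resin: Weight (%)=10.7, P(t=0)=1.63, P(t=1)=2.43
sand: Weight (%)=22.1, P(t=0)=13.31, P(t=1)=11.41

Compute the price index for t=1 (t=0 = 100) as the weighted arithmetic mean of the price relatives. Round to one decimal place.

wool: 14.3 × (5.88/6.53) = 14.3 × 0.900459 = 12.8766
glass: 20.1 × (7.37/5.74) = 20.1 × 1.283972 = 25.8078
rubber: 32.8 × (3.50/2.50) = 32.8 × 1.400000 = 45.9200
plastic resin: 10.7 × (2.43/1.63) = 10.7 × 1.490798 = 15.9515
sand: 22.1 × (11.41/13.31) = 22.1 × 0.857250 = 18.9452
Index = Σ wᵢ·(p₁ᵢ/p₀ᵢ) = 12.8766 + 25.8078 + 45.9200 + 15.9515 + 18.9452 = 119.5012

119.5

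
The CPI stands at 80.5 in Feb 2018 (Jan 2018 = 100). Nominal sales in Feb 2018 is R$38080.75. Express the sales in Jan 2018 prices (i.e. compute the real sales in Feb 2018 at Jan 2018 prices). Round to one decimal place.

Real = Nominal ÷ (Index/100) = 38080.75 ÷ (80.5/100)
     = 38080.75 ÷ 0.805 = 47305.2795

47305.3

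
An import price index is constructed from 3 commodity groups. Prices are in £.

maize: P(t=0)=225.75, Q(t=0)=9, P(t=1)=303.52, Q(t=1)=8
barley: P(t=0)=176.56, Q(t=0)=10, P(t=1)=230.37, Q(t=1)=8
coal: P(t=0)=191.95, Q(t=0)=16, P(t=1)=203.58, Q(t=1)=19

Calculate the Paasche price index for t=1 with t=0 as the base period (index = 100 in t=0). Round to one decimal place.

Paasche price index uses current-period quantities as weights.
ΣP(t=1)·Q(t=1) = 303.52×8 + 230.37×8 + 203.58×19 = 2428.16 + 1842.96 + 3868.02 = 8139.14
ΣP(t=0)·Q(t=1) = 225.75×8 + 176.56×8 + 191.95×19 = 1806 + 1412.48 + 3647.05 = 6865.53
Index = 8139.14 / 6865.53 × 100 = 118.5508

118.6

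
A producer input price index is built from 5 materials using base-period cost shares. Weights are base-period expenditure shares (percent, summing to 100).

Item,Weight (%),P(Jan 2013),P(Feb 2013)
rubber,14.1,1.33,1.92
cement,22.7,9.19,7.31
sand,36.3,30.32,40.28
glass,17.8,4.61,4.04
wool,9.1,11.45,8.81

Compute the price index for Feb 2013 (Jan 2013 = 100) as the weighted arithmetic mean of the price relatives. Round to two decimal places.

rubber: 14.1 × (1.92/1.33) = 14.1 × 1.443609 = 20.3549
cement: 22.7 × (7.31/9.19) = 22.7 × 0.795430 = 18.0563
sand: 36.3 × (40.28/30.32) = 36.3 × 1.328496 = 48.2244
glass: 17.8 × (4.04/4.61) = 17.8 × 0.876356 = 15.5991
wool: 9.1 × (8.81/11.45) = 9.1 × 0.769432 = 7.0018
Index = Σ wᵢ·(p₁ᵢ/p₀ᵢ) = 20.3549 + 18.0563 + 48.2244 + 15.5991 + 7.0018 = 109.2365

109.24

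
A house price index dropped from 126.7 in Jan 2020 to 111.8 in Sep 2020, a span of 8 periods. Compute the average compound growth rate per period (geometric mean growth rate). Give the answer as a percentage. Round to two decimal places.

Growth factor = (111.8/126.7)^(1/8) = (0.882399)^(1/8) = 0.984483
Growth rate = 0.984483 − 1 = -0.015517 = -1.5517%

-1.55%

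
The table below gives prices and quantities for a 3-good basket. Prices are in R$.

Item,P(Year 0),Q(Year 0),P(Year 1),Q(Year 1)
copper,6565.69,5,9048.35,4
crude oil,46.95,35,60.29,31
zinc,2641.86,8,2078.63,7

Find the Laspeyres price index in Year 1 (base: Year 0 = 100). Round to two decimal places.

Laspeyres price index uses base-period quantities as weights.
ΣP(Year 1)·Q(Year 0) = 9048.35×5 + 60.29×35 + 2078.63×8 = 45241.75 + 2110.15 + 16629.04 = 63980.94
ΣP(Year 0)·Q(Year 0) = 6565.69×5 + 46.95×35 + 2641.86×8 = 32828.45 + 1643.25 + 21134.88 = 55606.58
Index = 63980.94 / 55606.58 × 100 = 115.0600

115.06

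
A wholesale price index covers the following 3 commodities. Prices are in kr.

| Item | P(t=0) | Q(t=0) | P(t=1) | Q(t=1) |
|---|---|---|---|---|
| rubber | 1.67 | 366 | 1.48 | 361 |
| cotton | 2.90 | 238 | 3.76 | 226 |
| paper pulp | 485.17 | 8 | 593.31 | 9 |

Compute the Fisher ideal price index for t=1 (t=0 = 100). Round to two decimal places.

Laspeyres component (base-period weights):
ΣP(t=1)Q(t=0) = 1.48×366 + 3.76×238 + 593.31×8 = 541.68 + 894.88 + 4746.48 = 6183.04
ΣP(t=0)Q(t=0) = 1.67×366 + 2.90×238 + 485.17×8 = 611.22 + 690.2 + 3881.36 = 5182.78
L = 6183.04 / 5182.78 × 100 = 119.2997
Paasche component (current-period weights):
ΣP(t=1)Q(t=1) = 1.48×361 + 3.76×226 + 593.31×9 = 534.28 + 849.76 + 5339.79 = 6723.83
ΣP(t=0)Q(t=1) = 1.67×361 + 2.90×226 + 485.17×9 = 602.87 + 655.4 + 4366.53 = 5624.8
P = 6723.83 / 5624.8 × 100 = 119.5390
Fisher = √(L × P) = √(119.2997 × 119.5390) = 119.4193

119.42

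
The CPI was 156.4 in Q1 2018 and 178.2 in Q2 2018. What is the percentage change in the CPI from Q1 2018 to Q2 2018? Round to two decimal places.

13.94%

Change = (178.2 − 156.4) / 156.4 × 100
       = 21.8 / 156.4 × 100 = 13.9386%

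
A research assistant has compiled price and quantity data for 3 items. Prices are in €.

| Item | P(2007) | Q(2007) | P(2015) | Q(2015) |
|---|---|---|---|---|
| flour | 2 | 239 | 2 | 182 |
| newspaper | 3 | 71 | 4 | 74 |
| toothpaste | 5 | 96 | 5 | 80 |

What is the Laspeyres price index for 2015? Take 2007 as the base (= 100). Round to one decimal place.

106.1

Laspeyres price index uses base-period quantities as weights.
ΣP(2015)·Q(2007) = 2×239 + 4×71 + 5×96 = 478 + 284 + 480 = 1242
ΣP(2007)·Q(2007) = 2×239 + 3×71 + 5×96 = 478 + 213 + 480 = 1171
Index = 1242 / 1171 × 100 = 106.0632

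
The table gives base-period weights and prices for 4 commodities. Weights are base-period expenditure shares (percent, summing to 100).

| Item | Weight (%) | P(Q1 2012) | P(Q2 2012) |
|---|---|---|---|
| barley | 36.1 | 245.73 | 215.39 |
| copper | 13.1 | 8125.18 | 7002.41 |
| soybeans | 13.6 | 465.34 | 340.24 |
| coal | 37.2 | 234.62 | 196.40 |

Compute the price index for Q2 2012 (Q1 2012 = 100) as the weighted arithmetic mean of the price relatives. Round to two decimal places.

84.02

barley: 36.1 × (215.39/245.73) = 36.1 × 0.876531 = 31.6428
copper: 13.1 × (7002.41/8125.18) = 13.1 × 0.861816 = 11.2898
soybeans: 13.6 × (340.24/465.34) = 13.6 × 0.731164 = 9.9438
coal: 37.2 × (196.40/234.62) = 37.2 × 0.837098 = 31.1401
Index = Σ wᵢ·(p₁ᵢ/p₀ᵢ) = 31.6428 + 11.2898 + 9.9438 + 31.1401 = 84.0165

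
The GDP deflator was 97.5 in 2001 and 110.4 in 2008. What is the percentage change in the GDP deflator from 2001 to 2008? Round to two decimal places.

Change = (110.4 − 97.5) / 97.5 × 100
       = 12.9 / 97.5 × 100 = 13.2308%

13.23%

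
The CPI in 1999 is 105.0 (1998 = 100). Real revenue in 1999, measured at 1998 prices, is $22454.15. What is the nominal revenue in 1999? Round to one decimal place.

23576.9

Nominal = Real × (Index/100) = 22454.15 × (105.0/100)
        = 22454.15 × 1.050 = 23576.8575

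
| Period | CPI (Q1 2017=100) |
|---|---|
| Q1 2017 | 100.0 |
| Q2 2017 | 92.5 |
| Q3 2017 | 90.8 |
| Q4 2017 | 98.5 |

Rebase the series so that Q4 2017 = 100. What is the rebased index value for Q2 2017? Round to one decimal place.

Rebased(Q2 2017) = 92.5 / 98.5 × 100 = 93.9086

93.9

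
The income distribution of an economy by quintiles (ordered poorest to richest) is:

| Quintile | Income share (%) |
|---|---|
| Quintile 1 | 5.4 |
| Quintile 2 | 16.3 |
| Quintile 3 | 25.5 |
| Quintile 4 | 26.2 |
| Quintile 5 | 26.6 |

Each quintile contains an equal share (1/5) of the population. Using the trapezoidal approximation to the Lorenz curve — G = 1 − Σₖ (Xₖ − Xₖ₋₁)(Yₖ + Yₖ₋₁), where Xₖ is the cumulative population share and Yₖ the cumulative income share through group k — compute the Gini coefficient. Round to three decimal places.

Cumulative income shares Yₖ: 0.0540, 0.2170, 0.4720, 0.7340, 1.0000
Σ (Xₖ−Xₖ₋₁)(Yₖ+Yₖ₋₁) = (1/5)(0.0540+0.0000) + (1/5)(0.2170+0.0540) + (1/5)(0.4720+0.2170) + (1/5)(0.7340+0.4720) + (1/5)(1.0000+0.7340)
  = 0.0108 + 0.0542 + 0.1378 + 0.2412 + 0.3468 = 0.7908
G = 1 − 0.7908 = 0.2092

0.209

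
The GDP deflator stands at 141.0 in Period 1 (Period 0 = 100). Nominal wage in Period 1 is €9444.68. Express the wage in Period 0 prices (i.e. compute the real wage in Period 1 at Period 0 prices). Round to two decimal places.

Real = Nominal ÷ (Index/100) = 9444.68 ÷ (141.0/100)
     = 9444.68 ÷ 1.410 = 6698.3546

6698.35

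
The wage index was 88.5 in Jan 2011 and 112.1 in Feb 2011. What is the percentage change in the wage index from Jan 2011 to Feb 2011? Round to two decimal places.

Change = (112.1 − 88.5) / 88.5 × 100
       = 23.6 / 88.5 × 100 = 26.6667%

26.67%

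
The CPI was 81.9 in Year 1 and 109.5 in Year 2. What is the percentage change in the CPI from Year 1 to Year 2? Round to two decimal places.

Change = (109.5 − 81.9) / 81.9 × 100
       = 27.6 / 81.9 × 100 = 33.6996%

33.70%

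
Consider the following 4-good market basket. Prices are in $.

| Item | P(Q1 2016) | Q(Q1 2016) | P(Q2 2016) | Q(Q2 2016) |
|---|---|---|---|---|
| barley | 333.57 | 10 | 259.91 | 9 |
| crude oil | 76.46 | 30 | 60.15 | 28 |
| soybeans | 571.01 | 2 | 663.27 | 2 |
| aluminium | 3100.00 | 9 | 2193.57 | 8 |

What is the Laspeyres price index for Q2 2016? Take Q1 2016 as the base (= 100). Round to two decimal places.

Laspeyres price index uses base-period quantities as weights.
ΣP(Q2 2016)·Q(Q1 2016) = 259.91×10 + 60.15×30 + 663.27×2 + 2193.57×9 = 2599.1 + 1804.5 + 1326.54 + 19742.13 = 25472.27
ΣP(Q1 2016)·Q(Q1 2016) = 333.57×10 + 76.46×30 + 571.01×2 + 3100.00×9 = 3335.7 + 2293.8 + 1142.02 + 27900 = 34671.52
Index = 25472.27 / 34671.52 × 100 = 73.4674

73.47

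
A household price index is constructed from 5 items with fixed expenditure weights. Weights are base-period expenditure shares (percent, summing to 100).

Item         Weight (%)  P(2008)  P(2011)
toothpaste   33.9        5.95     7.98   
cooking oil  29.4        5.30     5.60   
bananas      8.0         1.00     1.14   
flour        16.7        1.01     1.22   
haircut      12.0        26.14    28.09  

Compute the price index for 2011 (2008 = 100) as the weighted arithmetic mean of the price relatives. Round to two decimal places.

118.72

toothpaste: 33.9 × (7.98/5.95) = 33.9 × 1.341176 = 45.4659
cooking oil: 29.4 × (5.60/5.30) = 29.4 × 1.056604 = 31.0642
bananas: 8.0 × (1.14/1.00) = 8.0 × 1.140000 = 9.1200
flour: 16.7 × (1.22/1.01) = 16.7 × 1.207921 = 20.1723
haircut: 12.0 × (28.09/26.14) = 12.0 × 1.074598 = 12.8952
Index = Σ wᵢ·(p₁ᵢ/p₀ᵢ) = 45.4659 + 31.0642 + 9.1200 + 20.1723 + 12.8952 = 118.7175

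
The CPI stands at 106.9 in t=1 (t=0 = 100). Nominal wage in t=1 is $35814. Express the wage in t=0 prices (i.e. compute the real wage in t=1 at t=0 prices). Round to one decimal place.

33502.3

Real = Nominal ÷ (Index/100) = 35814 ÷ (106.9/100)
     = 35814 ÷ 1.069 = 33502.3386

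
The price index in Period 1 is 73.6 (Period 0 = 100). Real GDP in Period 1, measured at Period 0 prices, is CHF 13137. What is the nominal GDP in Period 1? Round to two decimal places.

9668.83

Nominal = Real × (Index/100) = 13137 × (73.6/100)
        = 13137 × 0.736 = 9668.8320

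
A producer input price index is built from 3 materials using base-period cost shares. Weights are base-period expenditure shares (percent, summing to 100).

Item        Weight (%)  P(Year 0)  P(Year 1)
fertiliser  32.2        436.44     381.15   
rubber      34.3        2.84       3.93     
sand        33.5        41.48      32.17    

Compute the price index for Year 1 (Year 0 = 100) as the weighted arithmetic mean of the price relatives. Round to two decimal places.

fertiliser: 32.2 × (381.15/436.44) = 32.2 × 0.873316 = 28.1208
rubber: 34.3 × (3.93/2.84) = 34.3 × 1.383803 = 47.4644
sand: 33.5 × (32.17/41.48) = 33.5 × 0.775554 = 25.9811
Index = Σ wᵢ·(p₁ᵢ/p₀ᵢ) = 28.1208 + 47.4644 + 25.9811 = 101.5663

101.57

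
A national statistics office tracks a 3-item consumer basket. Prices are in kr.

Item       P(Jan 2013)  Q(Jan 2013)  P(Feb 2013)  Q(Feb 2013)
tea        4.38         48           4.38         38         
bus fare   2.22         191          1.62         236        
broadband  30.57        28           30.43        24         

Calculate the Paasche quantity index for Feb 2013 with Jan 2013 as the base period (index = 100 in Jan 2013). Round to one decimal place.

Paasche quantity index uses current-period prices as weights.
ΣP(Feb 2013)·Q(Feb 2013) = 4.38×38 + 1.62×236 + 30.43×24 = 166.44 + 382.32 + 730.32 = 1279.08
ΣP(Feb 2013)·Q(Jan 2013) = 4.38×48 + 1.62×191 + 30.43×28 = 210.24 + 309.42 + 852.04 = 1371.7
Index = 1279.08 / 1371.7 × 100 = 93.2478

93.2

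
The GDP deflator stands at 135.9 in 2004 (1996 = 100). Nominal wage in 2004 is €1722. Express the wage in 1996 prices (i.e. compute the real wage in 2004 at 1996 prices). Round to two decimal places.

1267.11

Real = Nominal ÷ (Index/100) = 1722 ÷ (135.9/100)
     = 1722 ÷ 1.359 = 1267.1082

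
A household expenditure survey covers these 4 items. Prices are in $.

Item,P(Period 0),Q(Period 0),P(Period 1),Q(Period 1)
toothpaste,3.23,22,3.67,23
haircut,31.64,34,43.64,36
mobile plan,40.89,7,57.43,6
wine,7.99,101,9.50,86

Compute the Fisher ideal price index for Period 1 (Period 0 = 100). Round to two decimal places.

Laspeyres component (base-period weights):
ΣP(Period 1)Q(Period 0) = 3.67×22 + 43.64×34 + 57.43×7 + 9.50×101 = 80.74 + 1483.76 + 402.01 + 959.5 = 2926.01
ΣP(Period 0)Q(Period 0) = 3.23×22 + 31.64×34 + 40.89×7 + 7.99×101 = 71.06 + 1075.76 + 286.23 + 806.99 = 2240.04
L = 2926.01 / 2240.04 × 100 = 130.6231
Paasche component (current-period weights):
ΣP(Period 1)Q(Period 1) = 3.67×23 + 43.64×36 + 57.43×6 + 9.50×86 = 84.41 + 1571.04 + 344.58 + 817 = 2817.03
ΣP(Period 0)Q(Period 1) = 3.23×23 + 31.64×36 + 40.89×6 + 7.99×86 = 74.29 + 1139.04 + 245.34 + 687.14 = 2145.81
P = 2817.03 / 2145.81 × 100 = 131.2805
Fisher = √(L × P) = √(130.6231 × 131.2805) = 130.9514

130.95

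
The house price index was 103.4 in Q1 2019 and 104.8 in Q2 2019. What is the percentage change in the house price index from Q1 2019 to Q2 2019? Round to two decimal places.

1.35%

Change = (104.8 − 103.4) / 103.4 × 100
       = 1.4 / 103.4 × 100 = 1.3540%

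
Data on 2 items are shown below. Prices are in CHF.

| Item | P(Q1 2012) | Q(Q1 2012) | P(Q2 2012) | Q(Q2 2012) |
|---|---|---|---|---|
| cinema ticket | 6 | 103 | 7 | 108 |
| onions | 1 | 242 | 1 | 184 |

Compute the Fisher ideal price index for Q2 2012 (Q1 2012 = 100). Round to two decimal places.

112.48

Laspeyres component (base-period weights):
ΣP(Q2 2012)Q(Q1 2012) = 7×103 + 1×242 = 721 + 242 = 963
ΣP(Q1 2012)Q(Q1 2012) = 6×103 + 1×242 = 618 + 242 = 860
L = 963 / 860 × 100 = 111.9767
Paasche component (current-period weights):
ΣP(Q2 2012)Q(Q2 2012) = 7×108 + 1×184 = 756 + 184 = 940
ΣP(Q1 2012)Q(Q2 2012) = 6×108 + 1×184 = 648 + 184 = 832
P = 940 / 832 × 100 = 112.9808
Fisher = √(L × P) = √(111.9767 × 112.9808) = 112.4776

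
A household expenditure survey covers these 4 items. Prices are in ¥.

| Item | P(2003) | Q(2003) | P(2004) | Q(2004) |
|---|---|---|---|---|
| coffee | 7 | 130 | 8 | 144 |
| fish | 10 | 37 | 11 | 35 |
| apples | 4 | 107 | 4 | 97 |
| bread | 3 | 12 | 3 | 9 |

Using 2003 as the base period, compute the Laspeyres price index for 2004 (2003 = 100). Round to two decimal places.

109.58

Laspeyres price index uses base-period quantities as weights.
ΣP(2004)·Q(2003) = 8×130 + 11×37 + 4×107 + 3×12 = 1040 + 407 + 428 + 36 = 1911
ΣP(2003)·Q(2003) = 7×130 + 10×37 + 4×107 + 3×12 = 910 + 370 + 428 + 36 = 1744
Index = 1911 / 1744 × 100 = 109.5757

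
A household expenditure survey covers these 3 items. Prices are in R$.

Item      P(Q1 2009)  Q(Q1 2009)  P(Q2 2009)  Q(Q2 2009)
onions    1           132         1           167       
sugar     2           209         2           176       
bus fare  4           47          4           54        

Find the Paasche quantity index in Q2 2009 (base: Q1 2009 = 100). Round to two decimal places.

99.59

Paasche quantity index uses current-period prices as weights.
ΣP(Q2 2009)·Q(Q2 2009) = 1×167 + 2×176 + 4×54 = 167 + 352 + 216 = 735
ΣP(Q2 2009)·Q(Q1 2009) = 1×132 + 2×209 + 4×47 = 132 + 418 + 188 = 738
Index = 735 / 738 × 100 = 99.5935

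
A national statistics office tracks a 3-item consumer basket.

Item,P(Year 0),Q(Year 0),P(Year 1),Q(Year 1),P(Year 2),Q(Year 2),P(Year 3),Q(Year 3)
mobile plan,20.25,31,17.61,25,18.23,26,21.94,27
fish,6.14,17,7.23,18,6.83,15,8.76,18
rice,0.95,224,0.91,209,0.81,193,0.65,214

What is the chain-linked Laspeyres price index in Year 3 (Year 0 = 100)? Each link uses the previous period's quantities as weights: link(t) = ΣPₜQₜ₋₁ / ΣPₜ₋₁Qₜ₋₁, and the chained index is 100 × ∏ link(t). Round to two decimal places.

102.54

Link Year 0→Year 1:
ΣP(Year 1)Q(Year 0) = 17.61×31 + 7.23×17 + 0.91×224 = 545.91 + 122.91 + 203.84 = 872.66
ΣP(Year 0)Q(Year 0) = 20.25×31 + 6.14×17 + 0.95×224 = 627.75 + 104.38 + 212.8 = 944.93
link = 872.66/944.93 = 0.923518
Link Year 1→Year 2:
ΣP(Year 2)Q(Year 1) = 18.23×25 + 6.83×18 + 0.81×209 = 455.75 + 122.94 + 169.29 = 747.98
ΣP(Year 1)Q(Year 1) = 17.61×25 + 7.23×18 + 0.91×209 = 440.25 + 130.14 + 190.19 = 760.58
link = 747.98/760.58 = 0.983434
Link Year 2→Year 3:
ΣP(Year 3)Q(Year 2) = 21.94×26 + 8.76×15 + 0.65×193 = 570.44 + 131.4 + 125.45 = 827.29
ΣP(Year 2)Q(Year 2) = 18.23×26 + 6.83×15 + 0.81×193 = 473.98 + 102.45 + 156.33 = 732.76
link = 827.29/732.76 = 1.129005
Chained index = 100 × 0.923518 × 0.983434 × 1.129005 = 102.5384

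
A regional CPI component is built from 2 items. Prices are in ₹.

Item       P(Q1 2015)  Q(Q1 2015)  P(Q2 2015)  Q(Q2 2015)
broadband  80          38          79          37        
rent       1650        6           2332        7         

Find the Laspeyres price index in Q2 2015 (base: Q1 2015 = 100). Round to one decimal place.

131.3

Laspeyres price index uses base-period quantities as weights.
ΣP(Q2 2015)·Q(Q1 2015) = 79×38 + 2332×6 = 3002 + 13992 = 16994
ΣP(Q1 2015)·Q(Q1 2015) = 80×38 + 1650×6 = 3040 + 9900 = 12940
Index = 16994 / 12940 × 100 = 131.3292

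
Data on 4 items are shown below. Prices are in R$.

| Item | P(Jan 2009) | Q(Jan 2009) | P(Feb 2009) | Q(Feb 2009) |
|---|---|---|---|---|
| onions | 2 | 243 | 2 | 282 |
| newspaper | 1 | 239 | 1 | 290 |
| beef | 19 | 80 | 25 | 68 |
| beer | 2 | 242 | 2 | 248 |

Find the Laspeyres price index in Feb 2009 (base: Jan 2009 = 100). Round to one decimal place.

Laspeyres price index uses base-period quantities as weights.
ΣP(Feb 2009)·Q(Jan 2009) = 2×243 + 1×239 + 25×80 + 2×242 = 486 + 239 + 2000 + 484 = 3209
ΣP(Jan 2009)·Q(Jan 2009) = 2×243 + 1×239 + 19×80 + 2×242 = 486 + 239 + 1520 + 484 = 2729
Index = 3209 / 2729 × 100 = 117.5889

117.6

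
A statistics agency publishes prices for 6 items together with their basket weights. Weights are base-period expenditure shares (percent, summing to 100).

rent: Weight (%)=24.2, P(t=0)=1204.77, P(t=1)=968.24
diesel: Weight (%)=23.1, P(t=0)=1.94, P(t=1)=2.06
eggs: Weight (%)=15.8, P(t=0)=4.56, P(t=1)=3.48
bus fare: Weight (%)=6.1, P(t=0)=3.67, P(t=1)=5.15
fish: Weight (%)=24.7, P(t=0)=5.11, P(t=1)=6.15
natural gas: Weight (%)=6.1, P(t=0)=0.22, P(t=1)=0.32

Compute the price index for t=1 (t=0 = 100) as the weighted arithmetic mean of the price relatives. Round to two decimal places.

rent: 24.2 × (968.24/1204.77) = 24.2 × 0.803672 = 19.4489
diesel: 23.1 × (2.06/1.94) = 23.1 × 1.061856 = 24.5289
eggs: 15.8 × (3.48/4.56) = 15.8 × 0.763158 = 12.0579
bus fare: 6.1 × (5.15/3.67) = 6.1 × 1.403270 = 8.5599
fish: 24.7 × (6.15/5.11) = 24.7 × 1.203523 = 29.7270
natural gas: 6.1 × (0.32/0.22) = 6.1 × 1.454545 = 8.8727
Index = Σ wᵢ·(p₁ᵢ/p₀ᵢ) = 19.4489 + 24.5289 + 12.0579 + 8.5599 + 29.7270 + 8.8727 = 103.1953

103.20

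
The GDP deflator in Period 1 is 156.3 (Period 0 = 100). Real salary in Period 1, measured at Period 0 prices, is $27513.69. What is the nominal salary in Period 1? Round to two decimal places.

Nominal = Real × (Index/100) = 27513.69 × (156.3/100)
        = 27513.69 × 1.563 = 43003.8975

43003.90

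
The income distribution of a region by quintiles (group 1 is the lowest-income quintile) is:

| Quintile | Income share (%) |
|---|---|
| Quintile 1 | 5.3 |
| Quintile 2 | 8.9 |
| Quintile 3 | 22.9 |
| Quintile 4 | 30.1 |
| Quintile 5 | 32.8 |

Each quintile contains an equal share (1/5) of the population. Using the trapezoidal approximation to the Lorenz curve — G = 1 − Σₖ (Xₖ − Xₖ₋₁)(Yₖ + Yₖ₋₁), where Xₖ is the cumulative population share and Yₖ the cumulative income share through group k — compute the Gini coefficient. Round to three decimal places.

Cumulative income shares Yₖ: 0.0530, 0.1420, 0.3710, 0.6720, 1.0000
Σ (Xₖ−Xₖ₋₁)(Yₖ+Yₖ₋₁) = (1/5)(0.0530+0.0000) + (1/5)(0.1420+0.0530) + (1/5)(0.3710+0.1420) + (1/5)(0.6720+0.3710) + (1/5)(1.0000+0.6720)
  = 0.0106 + 0.0390 + 0.1026 + 0.2086 + 0.3344 = 0.6952
G = 1 − 0.6952 = 0.3048

0.305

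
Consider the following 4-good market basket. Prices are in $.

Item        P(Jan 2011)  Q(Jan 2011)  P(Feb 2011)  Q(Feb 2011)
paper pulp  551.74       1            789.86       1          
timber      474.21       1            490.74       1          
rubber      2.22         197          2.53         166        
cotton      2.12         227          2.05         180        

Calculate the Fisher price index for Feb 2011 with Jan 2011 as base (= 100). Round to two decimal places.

115.97

Laspeyres component (base-period weights):
ΣP(Feb 2011)Q(Jan 2011) = 789.86×1 + 490.74×1 + 2.53×197 + 2.05×227 = 789.86 + 490.74 + 498.41 + 465.35 = 2244.36
ΣP(Jan 2011)Q(Jan 2011) = 551.74×1 + 474.21×1 + 2.22×197 + 2.12×227 = 551.74 + 474.21 + 437.34 + 481.24 = 1944.53
L = 2244.36 / 1944.53 × 100 = 115.4192
Paasche component (current-period weights):
ΣP(Feb 2011)Q(Feb 2011) = 789.86×1 + 490.74×1 + 2.53×166 + 2.05×180 = 789.86 + 490.74 + 419.98 + 369 = 2069.58
ΣP(Jan 2011)Q(Feb 2011) = 551.74×1 + 474.21×1 + 2.22×166 + 2.12×180 = 551.74 + 474.21 + 368.52 + 381.6 = 1776.07
P = 2069.58 / 1776.07 × 100 = 116.5258
Fisher = √(L × P) = √(115.4192 × 116.5258) = 115.9712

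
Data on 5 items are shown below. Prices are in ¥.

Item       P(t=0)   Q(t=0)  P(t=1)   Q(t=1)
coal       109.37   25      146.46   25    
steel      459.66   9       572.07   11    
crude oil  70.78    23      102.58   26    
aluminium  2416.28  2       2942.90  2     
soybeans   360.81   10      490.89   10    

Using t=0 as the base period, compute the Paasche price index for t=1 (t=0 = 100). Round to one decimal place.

Paasche price index uses current-period quantities as weights.
ΣP(t=1)·Q(t=1) = 146.46×25 + 572.07×11 + 102.58×26 + 2942.90×2 + 490.89×10 = 3661.5 + 6292.77 + 2667.08 + 5885.8 + 4908.9 = 23416.05
ΣP(t=0)·Q(t=1) = 109.37×25 + 459.66×11 + 70.78×26 + 2416.28×2 + 360.81×10 = 2734.25 + 5056.26 + 1840.28 + 4832.56 + 3608.1 = 18071.45
Index = 23416.05 / 18071.45 × 100 = 129.5748

129.6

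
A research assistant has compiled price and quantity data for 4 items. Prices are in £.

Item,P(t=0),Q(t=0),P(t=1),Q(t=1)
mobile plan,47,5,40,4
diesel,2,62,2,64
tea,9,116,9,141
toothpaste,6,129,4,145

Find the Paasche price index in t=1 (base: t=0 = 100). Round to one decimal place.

87.0

Paasche price index uses current-period quantities as weights.
ΣP(t=1)·Q(t=1) = 40×4 + 2×64 + 9×141 + 4×145 = 160 + 128 + 1269 + 580 = 2137
ΣP(t=0)·Q(t=1) = 47×4 + 2×64 + 9×141 + 6×145 = 188 + 128 + 1269 + 870 = 2455
Index = 2137 / 2455 × 100 = 87.0468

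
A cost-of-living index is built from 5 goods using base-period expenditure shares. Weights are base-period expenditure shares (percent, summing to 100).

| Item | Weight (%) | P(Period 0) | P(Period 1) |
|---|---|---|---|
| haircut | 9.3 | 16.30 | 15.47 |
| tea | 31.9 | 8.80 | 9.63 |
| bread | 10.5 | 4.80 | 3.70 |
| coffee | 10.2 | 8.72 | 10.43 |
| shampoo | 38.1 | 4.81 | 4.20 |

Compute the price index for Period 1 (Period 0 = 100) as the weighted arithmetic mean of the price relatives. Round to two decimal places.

97.30

haircut: 9.3 × (15.47/16.30) = 9.3 × 0.949080 = 8.8264
tea: 31.9 × (9.63/8.80) = 31.9 × 1.094318 = 34.9087
bread: 10.5 × (3.70/4.80) = 10.5 × 0.770833 = 8.0938
coffee: 10.2 × (10.43/8.72) = 10.2 × 1.196101 = 12.2002
shampoo: 38.1 × (4.20/4.81) = 38.1 × 0.873181 = 33.2682
Index = Σ wᵢ·(p₁ᵢ/p₀ᵢ) = 8.8264 + 34.9087 + 8.0938 + 12.2002 + 33.2682 = 97.2974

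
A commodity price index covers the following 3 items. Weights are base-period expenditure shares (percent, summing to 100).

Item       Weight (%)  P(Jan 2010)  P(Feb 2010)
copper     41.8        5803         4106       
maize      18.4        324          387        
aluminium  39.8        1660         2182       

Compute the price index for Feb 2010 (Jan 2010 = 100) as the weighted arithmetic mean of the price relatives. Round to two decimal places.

103.87

copper: 41.8 × (4106/5803) = 41.8 × 0.707565 = 29.5762
maize: 18.4 × (387/324) = 18.4 × 1.194444 = 21.9778
aluminium: 39.8 × (2182/1660) = 39.8 × 1.314458 = 52.3154
Index = Σ wᵢ·(p₁ᵢ/p₀ᵢ) = 29.5762 + 21.9778 + 52.3154 = 103.8694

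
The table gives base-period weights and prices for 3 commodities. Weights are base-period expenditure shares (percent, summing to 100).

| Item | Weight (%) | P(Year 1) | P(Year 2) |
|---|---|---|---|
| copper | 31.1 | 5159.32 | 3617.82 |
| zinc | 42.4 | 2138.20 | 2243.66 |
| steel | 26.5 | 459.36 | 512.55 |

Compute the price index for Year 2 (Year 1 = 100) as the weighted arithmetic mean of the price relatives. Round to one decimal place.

95.9

copper: 31.1 × (3617.82/5159.32) = 31.1 × 0.701220 = 21.8080
zinc: 42.4 × (2243.66/2138.20) = 42.4 × 1.049322 = 44.4912
steel: 26.5 × (512.55/459.36) = 26.5 × 1.115792 = 29.5685
Index = Σ wᵢ·(p₁ᵢ/p₀ᵢ) = 21.8080 + 44.4912 + 29.5685 = 95.8677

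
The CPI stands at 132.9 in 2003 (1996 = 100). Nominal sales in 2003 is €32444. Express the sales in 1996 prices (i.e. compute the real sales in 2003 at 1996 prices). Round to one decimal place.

24412.3

Real = Nominal ÷ (Index/100) = 32444 ÷ (132.9/100)
     = 32444 ÷ 1.329 = 24412.3401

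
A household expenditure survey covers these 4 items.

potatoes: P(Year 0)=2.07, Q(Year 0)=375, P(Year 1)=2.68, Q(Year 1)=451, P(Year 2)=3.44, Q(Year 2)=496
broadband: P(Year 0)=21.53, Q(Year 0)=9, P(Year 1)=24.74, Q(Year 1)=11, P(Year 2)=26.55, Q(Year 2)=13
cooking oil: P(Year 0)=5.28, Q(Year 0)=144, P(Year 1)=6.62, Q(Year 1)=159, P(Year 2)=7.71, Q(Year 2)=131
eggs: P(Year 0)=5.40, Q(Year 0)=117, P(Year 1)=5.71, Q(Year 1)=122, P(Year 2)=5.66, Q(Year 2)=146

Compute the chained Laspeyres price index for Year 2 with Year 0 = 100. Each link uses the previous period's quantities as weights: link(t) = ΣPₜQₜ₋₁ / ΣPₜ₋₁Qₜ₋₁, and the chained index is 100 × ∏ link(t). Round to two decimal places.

Link Year 0→Year 1:
ΣP(Year 1)Q(Year 0) = 2.68×375 + 24.74×9 + 6.62×144 + 5.71×117 = 1005 + 222.66 + 953.28 + 668.07 = 2849.01
ΣP(Year 0)Q(Year 0) = 2.07×375 + 21.53×9 + 5.28×144 + 5.40×117 = 776.25 + 193.77 + 760.32 + 631.8 = 2362.14
link = 2849.01/2362.14 = 1.206114
Link Year 1→Year 2:
ΣP(Year 2)Q(Year 1) = 3.44×451 + 26.55×11 + 7.71×159 + 5.66×122 = 1551.44 + 292.05 + 1225.89 + 690.52 = 3759.9
ΣP(Year 1)Q(Year 1) = 2.68×451 + 24.74×11 + 6.62×159 + 5.71×122 = 1208.68 + 272.14 + 1052.58 + 696.62 = 3230.02
link = 3759.9/3230.02 = 1.164049
Chained index = 100 × 1.206114 × 1.164049 = 140.3975

140.40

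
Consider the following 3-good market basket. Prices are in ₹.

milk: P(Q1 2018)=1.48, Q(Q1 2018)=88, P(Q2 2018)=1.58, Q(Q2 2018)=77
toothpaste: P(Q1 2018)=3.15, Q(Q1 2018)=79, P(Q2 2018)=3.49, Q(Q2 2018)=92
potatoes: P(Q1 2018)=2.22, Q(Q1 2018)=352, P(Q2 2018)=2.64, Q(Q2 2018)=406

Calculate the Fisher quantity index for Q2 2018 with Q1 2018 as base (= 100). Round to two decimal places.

Laspeyres component (base-period weights):
ΣP(Q1 2018)Q(Q2 2018) = 1.48×77 + 3.15×92 + 2.22×406 = 113.96 + 289.8 + 901.32 = 1305.08
ΣP(Q1 2018)Q(Q1 2018) = 1.48×88 + 3.15×79 + 2.22×352 = 130.24 + 248.85 + 781.44 = 1160.53
L = 1305.08 / 1160.53 × 100 = 112.4555
Paasche component (current-period weights):
ΣP(Q2 2018)Q(Q2 2018) = 1.58×77 + 3.49×92 + 2.64×406 = 121.66 + 321.08 + 1071.84 = 1514.58
ΣP(Q2 2018)Q(Q1 2018) = 1.58×88 + 3.49×79 + 2.64×352 = 139.04 + 275.71 + 929.28 = 1344.03
P = 1514.58 / 1344.03 × 100 = 112.6894
Fisher = √(L × P) = √(112.4555 × 112.6894) = 112.5724

112.57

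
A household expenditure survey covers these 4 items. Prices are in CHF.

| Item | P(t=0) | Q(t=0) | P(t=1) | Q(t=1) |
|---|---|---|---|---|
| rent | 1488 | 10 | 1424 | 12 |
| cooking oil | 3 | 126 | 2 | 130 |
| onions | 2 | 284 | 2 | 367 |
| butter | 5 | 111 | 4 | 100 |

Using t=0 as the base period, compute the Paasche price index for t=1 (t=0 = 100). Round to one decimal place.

Paasche price index uses current-period quantities as weights.
ΣP(t=1)·Q(t=1) = 1424×12 + 2×130 + 2×367 + 4×100 = 17088 + 260 + 734 + 400 = 18482
ΣP(t=0)·Q(t=1) = 1488×12 + 3×130 + 2×367 + 5×100 = 17856 + 390 + 734 + 500 = 19480
Index = 18482 / 19480 × 100 = 94.8768

94.9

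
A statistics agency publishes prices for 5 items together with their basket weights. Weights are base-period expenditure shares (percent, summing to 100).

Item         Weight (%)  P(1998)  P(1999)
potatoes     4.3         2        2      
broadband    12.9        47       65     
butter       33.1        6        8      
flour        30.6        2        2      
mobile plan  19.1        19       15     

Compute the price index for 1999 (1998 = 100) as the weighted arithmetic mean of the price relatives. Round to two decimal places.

111.95

potatoes: 4.3 × (2/2) = 4.3 × 1.000000 = 4.3000
broadband: 12.9 × (65/47) = 12.9 × 1.382979 = 17.8404
butter: 33.1 × (8/6) = 33.1 × 1.333333 = 44.1333
flour: 30.6 × (2/2) = 30.6 × 1.000000 = 30.6000
mobile plan: 19.1 × (15/19) = 19.1 × 0.789474 = 15.0789
Index = Σ wᵢ·(p₁ᵢ/p₀ᵢ) = 4.3000 + 17.8404 + 44.1333 + 30.6000 + 15.0789 = 111.9527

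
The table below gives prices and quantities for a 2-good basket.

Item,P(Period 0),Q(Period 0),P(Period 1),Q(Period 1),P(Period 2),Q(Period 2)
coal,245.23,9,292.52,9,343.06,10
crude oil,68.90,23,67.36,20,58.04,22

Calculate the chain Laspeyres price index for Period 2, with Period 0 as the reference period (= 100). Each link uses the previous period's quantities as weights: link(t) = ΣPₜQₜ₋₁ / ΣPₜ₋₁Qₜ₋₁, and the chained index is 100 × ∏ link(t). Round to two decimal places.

117.73

Link Period 0→Period 1:
ΣP(Period 1)Q(Period 0) = 292.52×9 + 67.36×23 = 2632.68 + 1549.28 = 4181.96
ΣP(Period 0)Q(Period 0) = 245.23×9 + 68.90×23 = 2207.07 + 1584.7 = 3791.77
link = 4181.96/3791.77 = 1.102904
Link Period 1→Period 2:
ΣP(Period 2)Q(Period 1) = 343.06×9 + 58.04×20 = 3087.54 + 1160.8 = 4248.34
ΣP(Period 1)Q(Period 1) = 292.52×9 + 67.36×20 = 2632.68 + 1347.2 = 3979.88
link = 4248.34/3979.88 = 1.067454
Chained index = 100 × 1.102904 × 1.067454 = 117.7300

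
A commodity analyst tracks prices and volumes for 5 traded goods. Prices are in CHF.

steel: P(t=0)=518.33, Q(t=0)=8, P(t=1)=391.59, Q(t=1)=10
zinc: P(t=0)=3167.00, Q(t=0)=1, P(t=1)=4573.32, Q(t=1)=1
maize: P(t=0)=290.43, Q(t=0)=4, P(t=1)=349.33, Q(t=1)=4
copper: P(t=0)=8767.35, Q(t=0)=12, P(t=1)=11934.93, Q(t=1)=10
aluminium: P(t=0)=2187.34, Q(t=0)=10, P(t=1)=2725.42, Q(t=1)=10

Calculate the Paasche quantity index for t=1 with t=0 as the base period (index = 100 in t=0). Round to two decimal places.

Paasche quantity index uses current-period prices as weights.
ΣP(t=1)·Q(t=1) = 391.59×10 + 4573.32×1 + 349.33×4 + 11934.93×10 + 2725.42×10 = 3915.9 + 4573.32 + 1397.32 + 119349.3 + 27254.2 = 156490.04
ΣP(t=1)·Q(t=0) = 391.59×8 + 4573.32×1 + 349.33×4 + 11934.93×12 + 2725.42×10 = 3132.72 + 4573.32 + 1397.32 + 143219.16 + 27254.2 = 179576.72
Index = 156490.04 / 179576.72 × 100 = 87.1438

87.14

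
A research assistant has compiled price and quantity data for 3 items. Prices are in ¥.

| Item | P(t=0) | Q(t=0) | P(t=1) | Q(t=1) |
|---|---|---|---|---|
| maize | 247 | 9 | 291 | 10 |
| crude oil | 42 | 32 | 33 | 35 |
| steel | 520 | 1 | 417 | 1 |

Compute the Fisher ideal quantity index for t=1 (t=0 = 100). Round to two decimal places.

109.33

Laspeyres component (base-period weights):
ΣP(t=0)Q(t=1) = 247×10 + 42×35 + 520×1 = 2470 + 1470 + 520 = 4460
ΣP(t=0)Q(t=0) = 247×9 + 42×32 + 520×1 = 2223 + 1344 + 520 = 4087
L = 4460 / 4087 × 100 = 109.1265
Paasche component (current-period weights):
ΣP(t=1)Q(t=1) = 291×10 + 33×35 + 417×1 = 2910 + 1155 + 417 = 4482
ΣP(t=1)Q(t=0) = 291×9 + 33×32 + 417×1 = 2619 + 1056 + 417 = 4092
P = 4482 / 4092 × 100 = 109.5308
Fisher = √(L × P) = √(109.1265 × 109.5308) = 109.3285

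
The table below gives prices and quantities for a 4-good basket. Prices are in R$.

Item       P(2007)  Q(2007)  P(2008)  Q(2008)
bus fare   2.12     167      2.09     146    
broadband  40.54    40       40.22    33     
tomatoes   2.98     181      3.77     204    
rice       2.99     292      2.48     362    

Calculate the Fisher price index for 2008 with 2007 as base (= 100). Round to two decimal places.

99.07

Laspeyres component (base-period weights):
ΣP(2008)Q(2007) = 2.09×167 + 40.22×40 + 3.77×181 + 2.48×292 = 349.03 + 1608.8 + 682.37 + 724.16 = 3364.36
ΣP(2007)Q(2007) = 2.12×167 + 40.54×40 + 2.98×181 + 2.99×292 = 354.04 + 1621.6 + 539.38 + 873.08 = 3388.1
L = 3364.36 / 3388.1 × 100 = 99.2993
Paasche component (current-period weights):
ΣP(2008)Q(2008) = 2.09×146 + 40.22×33 + 3.77×204 + 2.48×362 = 305.14 + 1327.26 + 769.08 + 897.76 = 3299.24
ΣP(2007)Q(2008) = 2.12×146 + 40.54×33 + 2.98×204 + 2.99×362 = 309.52 + 1337.82 + 607.92 + 1082.38 = 3337.64
P = 3299.24 / 3337.64 × 100 = 98.8495
Fisher = √(L × P) = √(99.2993 × 98.8495) = 99.0741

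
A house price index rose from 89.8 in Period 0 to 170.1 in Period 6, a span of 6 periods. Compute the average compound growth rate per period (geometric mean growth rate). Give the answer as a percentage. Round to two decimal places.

11.23%

Growth factor = (170.1/89.8)^(1/6) = (1.894209)^(1/6) = 1.112341
Growth rate = 1.112341 − 1 = 0.112341 = 11.2341%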